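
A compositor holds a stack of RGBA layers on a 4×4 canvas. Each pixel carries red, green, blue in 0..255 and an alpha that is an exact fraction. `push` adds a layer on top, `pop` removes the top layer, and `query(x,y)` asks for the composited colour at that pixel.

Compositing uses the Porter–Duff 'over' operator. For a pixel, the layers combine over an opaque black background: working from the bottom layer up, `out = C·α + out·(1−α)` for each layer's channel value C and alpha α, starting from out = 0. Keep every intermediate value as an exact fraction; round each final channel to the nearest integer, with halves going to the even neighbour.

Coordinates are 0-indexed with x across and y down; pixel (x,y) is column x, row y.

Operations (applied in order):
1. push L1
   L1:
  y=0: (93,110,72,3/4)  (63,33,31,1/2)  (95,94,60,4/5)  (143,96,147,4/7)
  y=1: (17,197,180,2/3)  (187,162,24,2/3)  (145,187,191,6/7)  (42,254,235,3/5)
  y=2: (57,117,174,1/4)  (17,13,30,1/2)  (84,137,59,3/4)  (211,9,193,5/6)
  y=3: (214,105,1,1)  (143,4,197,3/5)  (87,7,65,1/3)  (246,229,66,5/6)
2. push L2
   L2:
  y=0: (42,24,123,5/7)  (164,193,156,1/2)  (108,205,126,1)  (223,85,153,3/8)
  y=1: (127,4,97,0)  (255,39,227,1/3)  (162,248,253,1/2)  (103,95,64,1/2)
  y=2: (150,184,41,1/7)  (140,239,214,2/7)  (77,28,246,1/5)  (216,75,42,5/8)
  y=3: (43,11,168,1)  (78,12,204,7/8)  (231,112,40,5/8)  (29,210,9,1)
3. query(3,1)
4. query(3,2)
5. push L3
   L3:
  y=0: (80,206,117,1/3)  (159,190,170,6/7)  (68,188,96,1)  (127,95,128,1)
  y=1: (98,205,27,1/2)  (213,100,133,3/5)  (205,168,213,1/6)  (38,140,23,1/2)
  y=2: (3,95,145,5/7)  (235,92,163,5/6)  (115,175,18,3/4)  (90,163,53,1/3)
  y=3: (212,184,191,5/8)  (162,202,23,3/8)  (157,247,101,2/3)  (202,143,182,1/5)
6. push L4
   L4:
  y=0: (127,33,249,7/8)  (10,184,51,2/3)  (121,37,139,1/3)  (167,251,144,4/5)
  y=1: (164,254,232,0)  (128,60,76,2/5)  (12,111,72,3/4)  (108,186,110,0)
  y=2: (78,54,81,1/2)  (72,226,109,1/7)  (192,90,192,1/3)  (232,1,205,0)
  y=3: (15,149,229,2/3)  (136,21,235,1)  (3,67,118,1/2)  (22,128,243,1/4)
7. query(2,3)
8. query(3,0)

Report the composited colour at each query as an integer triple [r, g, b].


(3,1) stack=L1,L2; from [0,0,0]:
+L1 (α=3/5) → [126/5, 762/5, 141]
+L2 (α=1/2) → [641/10, 1237/10, 205/2]
= [64, 124, 102]

at x=3,y=2 over L1,L2:
+L1 (α=5/6) → [1055/6, 15/2, 965/6]
+L2 (α=5/8) → [3215/16, 795/16, 1385/16]
rounded: [201, 50, 87]

query (2,3) [L1,L2,L3,L4] — begin 0,0,0
L1 α=1/3: [29, 7/3, 65/3]
L2 α=5/8: [621/4, 567/8, 265/8]
L3 α=2/3: [1877/12, 4519/24, 627/8]
L4 α=1/2: [1913/24, 6127/48, 1571/16]
= [80, 128, 98]

at x=3,y=0 over L1,L2,L3,L4:
+L1 (α=4/7) → [572/7, 384/7, 84]
+L2 (α=3/8) → [7543/56, 3705/56, 879/8]
+L3 (α=1) → [127, 95, 128]
+L4 (α=4/5) → [159, 1099/5, 704/5]
→ [159, 220, 141]


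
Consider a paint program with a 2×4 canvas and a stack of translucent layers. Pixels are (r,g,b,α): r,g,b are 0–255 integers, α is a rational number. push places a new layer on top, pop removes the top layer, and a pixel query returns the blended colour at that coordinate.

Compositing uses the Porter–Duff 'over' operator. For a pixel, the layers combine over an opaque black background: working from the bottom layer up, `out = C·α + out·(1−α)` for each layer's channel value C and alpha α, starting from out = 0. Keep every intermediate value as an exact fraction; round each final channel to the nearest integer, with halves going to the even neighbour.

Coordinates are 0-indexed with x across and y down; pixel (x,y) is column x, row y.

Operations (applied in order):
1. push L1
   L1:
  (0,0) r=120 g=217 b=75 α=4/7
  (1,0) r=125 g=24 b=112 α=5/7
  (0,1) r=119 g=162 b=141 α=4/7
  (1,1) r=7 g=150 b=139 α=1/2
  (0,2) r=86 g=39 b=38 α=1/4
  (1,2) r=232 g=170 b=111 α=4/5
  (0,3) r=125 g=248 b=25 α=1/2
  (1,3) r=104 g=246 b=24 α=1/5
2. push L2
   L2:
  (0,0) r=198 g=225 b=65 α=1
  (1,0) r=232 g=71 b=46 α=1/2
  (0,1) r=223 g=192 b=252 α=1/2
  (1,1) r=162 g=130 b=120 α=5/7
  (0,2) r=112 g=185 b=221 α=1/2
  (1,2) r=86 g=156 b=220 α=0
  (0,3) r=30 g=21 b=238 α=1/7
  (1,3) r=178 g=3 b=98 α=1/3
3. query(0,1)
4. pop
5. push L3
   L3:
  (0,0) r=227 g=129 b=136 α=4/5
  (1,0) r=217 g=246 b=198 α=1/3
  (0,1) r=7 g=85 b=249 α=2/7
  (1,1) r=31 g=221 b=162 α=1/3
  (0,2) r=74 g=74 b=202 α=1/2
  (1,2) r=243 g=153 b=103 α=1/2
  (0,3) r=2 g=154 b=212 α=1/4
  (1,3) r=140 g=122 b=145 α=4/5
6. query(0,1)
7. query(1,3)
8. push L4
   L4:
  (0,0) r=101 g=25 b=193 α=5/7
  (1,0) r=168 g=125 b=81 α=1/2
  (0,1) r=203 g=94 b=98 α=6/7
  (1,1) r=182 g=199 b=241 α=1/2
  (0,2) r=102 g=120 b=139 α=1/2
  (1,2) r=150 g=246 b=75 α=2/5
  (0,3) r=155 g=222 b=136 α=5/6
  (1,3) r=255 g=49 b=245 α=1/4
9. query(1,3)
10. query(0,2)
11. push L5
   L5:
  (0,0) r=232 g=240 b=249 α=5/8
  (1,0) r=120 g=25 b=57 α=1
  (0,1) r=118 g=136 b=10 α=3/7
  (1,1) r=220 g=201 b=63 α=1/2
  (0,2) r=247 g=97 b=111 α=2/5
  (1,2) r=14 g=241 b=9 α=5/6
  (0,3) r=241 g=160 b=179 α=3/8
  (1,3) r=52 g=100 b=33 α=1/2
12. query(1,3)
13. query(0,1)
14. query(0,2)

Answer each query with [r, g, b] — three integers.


at x=0,y=1 over L1,L2:
after L1 α=4/7: [68, 648/7, 564/7]
after L2 α=1/2: [291/2, 996/7, 1164/7]
= [146, 142, 166]

(0,1) stack=L1,L3; from [0,0,0]:
L1 α=4/7: [68, 648/7, 564/7]
L3 α=2/7: [354/7, 4430/49, 6306/49]
→ [51, 90, 129]

at x=1,y=3 over L1,L3:
+L1 (α=1/5) → [104/5, 246/5, 24/5]
+L3 (α=4/5) → [2904/25, 2686/25, 2924/25]
→ [116, 107, 117]

(1,3) stack=L1,L3,L4; from [0,0,0]:
+L1 (α=1/5) → [104/5, 246/5, 24/5]
+L3 (α=4/5) → [2904/25, 2686/25, 2924/25]
+L4 (α=1/4) → [15087/100, 9283/100, 14897/100]
= [151, 93, 149]

(0,2) stack=L1,L3,L4; from [0,0,0]:
+L1 (α=1/4) → [43/2, 39/4, 19/2]
+L3 (α=1/2) → [191/4, 335/8, 423/4]
+L4 (α=1/2) → [599/8, 1295/16, 979/8]
rounded: [75, 81, 122]

(1,3) stack=L1,L3,L4,L5; from [0,0,0]:
after L1 α=1/5: [104/5, 246/5, 24/5]
after L3 α=4/5: [2904/25, 2686/25, 2924/25]
after L4 α=1/4: [15087/100, 9283/100, 14897/100]
after L5 α=1/2: [20287/200, 19283/200, 18197/200]
→ [101, 96, 91]

query (0,1) [L1,L3,L4,L5] — begin 0,0,0
+L1 (α=4/7) → [68, 648/7, 564/7]
+L3 (α=2/7) → [354/7, 4430/49, 6306/49]
+L4 (α=6/7) → [8880/49, 32066/343, 35118/343]
+L5 (α=3/7) → [52866/343, 268208/2401, 150762/2401]
= [154, 112, 63]

query (0,2) [L1,L3,L4,L5] — begin 0,0,0
after L1 α=1/4: [43/2, 39/4, 19/2]
after L3 α=1/2: [191/4, 335/8, 423/4]
after L4 α=1/2: [599/8, 1295/16, 979/8]
after L5 α=2/5: [5749/40, 6989/80, 4713/40]
→ [144, 87, 118]


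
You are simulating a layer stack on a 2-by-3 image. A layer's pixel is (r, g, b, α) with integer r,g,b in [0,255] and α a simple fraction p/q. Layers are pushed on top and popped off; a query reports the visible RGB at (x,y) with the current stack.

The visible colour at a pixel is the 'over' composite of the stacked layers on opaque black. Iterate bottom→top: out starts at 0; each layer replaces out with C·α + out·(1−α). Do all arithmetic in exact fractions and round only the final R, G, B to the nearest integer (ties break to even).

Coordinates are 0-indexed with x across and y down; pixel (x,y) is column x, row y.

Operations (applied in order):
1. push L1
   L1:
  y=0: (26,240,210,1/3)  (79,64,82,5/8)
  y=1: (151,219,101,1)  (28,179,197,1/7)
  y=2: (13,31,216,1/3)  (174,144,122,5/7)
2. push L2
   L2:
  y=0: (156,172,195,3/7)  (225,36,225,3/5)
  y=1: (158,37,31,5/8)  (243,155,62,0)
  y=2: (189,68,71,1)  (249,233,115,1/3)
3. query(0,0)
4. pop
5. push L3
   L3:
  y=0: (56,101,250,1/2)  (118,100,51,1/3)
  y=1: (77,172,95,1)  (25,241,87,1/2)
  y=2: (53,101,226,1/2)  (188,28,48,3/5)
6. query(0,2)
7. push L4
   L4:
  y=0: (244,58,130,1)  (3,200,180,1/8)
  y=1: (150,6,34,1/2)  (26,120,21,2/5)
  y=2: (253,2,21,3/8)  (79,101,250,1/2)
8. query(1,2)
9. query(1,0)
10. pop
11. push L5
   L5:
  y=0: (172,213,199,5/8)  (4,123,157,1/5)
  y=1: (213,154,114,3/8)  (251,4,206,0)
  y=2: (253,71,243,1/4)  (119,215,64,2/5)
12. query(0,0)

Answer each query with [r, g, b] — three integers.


at x=0,y=0 over L1,L2:
L1 α=1/3: [26/3, 80, 70]
L2 α=3/7: [1508/21, 836/7, 865/7]
= [72, 119, 124]

query (0,2) [L1,L3] — begin 0,0,0
L1 α=1/3: [13/3, 31/3, 72]
L3 α=1/2: [86/3, 167/3, 149]
→ [29, 56, 149]

(1,2) stack=L1,L3,L4; from [0,0,0]:
+L1 (α=5/7) → [870/7, 720/7, 610/7]
+L3 (α=3/5) → [5688/35, 2028/35, 2228/35]
+L4 (α=1/2) → [8453/70, 5563/70, 5489/35]
→ [121, 79, 157]

(1,0) stack=L1,L3,L4; from [0,0,0]:
after L1 α=5/8: [395/8, 40, 205/4]
after L3 α=1/3: [289/4, 60, 307/6]
after L4 α=1/8: [2035/32, 155/2, 3229/48]
rounded: [64, 78, 67]

at x=0,y=0 over L1,L3,L5:
L1 α=1/3: [26/3, 80, 70]
L3 α=1/2: [97/3, 181/2, 160]
L5 α=5/8: [957/8, 2673/16, 1475/8]
→ [120, 167, 184]


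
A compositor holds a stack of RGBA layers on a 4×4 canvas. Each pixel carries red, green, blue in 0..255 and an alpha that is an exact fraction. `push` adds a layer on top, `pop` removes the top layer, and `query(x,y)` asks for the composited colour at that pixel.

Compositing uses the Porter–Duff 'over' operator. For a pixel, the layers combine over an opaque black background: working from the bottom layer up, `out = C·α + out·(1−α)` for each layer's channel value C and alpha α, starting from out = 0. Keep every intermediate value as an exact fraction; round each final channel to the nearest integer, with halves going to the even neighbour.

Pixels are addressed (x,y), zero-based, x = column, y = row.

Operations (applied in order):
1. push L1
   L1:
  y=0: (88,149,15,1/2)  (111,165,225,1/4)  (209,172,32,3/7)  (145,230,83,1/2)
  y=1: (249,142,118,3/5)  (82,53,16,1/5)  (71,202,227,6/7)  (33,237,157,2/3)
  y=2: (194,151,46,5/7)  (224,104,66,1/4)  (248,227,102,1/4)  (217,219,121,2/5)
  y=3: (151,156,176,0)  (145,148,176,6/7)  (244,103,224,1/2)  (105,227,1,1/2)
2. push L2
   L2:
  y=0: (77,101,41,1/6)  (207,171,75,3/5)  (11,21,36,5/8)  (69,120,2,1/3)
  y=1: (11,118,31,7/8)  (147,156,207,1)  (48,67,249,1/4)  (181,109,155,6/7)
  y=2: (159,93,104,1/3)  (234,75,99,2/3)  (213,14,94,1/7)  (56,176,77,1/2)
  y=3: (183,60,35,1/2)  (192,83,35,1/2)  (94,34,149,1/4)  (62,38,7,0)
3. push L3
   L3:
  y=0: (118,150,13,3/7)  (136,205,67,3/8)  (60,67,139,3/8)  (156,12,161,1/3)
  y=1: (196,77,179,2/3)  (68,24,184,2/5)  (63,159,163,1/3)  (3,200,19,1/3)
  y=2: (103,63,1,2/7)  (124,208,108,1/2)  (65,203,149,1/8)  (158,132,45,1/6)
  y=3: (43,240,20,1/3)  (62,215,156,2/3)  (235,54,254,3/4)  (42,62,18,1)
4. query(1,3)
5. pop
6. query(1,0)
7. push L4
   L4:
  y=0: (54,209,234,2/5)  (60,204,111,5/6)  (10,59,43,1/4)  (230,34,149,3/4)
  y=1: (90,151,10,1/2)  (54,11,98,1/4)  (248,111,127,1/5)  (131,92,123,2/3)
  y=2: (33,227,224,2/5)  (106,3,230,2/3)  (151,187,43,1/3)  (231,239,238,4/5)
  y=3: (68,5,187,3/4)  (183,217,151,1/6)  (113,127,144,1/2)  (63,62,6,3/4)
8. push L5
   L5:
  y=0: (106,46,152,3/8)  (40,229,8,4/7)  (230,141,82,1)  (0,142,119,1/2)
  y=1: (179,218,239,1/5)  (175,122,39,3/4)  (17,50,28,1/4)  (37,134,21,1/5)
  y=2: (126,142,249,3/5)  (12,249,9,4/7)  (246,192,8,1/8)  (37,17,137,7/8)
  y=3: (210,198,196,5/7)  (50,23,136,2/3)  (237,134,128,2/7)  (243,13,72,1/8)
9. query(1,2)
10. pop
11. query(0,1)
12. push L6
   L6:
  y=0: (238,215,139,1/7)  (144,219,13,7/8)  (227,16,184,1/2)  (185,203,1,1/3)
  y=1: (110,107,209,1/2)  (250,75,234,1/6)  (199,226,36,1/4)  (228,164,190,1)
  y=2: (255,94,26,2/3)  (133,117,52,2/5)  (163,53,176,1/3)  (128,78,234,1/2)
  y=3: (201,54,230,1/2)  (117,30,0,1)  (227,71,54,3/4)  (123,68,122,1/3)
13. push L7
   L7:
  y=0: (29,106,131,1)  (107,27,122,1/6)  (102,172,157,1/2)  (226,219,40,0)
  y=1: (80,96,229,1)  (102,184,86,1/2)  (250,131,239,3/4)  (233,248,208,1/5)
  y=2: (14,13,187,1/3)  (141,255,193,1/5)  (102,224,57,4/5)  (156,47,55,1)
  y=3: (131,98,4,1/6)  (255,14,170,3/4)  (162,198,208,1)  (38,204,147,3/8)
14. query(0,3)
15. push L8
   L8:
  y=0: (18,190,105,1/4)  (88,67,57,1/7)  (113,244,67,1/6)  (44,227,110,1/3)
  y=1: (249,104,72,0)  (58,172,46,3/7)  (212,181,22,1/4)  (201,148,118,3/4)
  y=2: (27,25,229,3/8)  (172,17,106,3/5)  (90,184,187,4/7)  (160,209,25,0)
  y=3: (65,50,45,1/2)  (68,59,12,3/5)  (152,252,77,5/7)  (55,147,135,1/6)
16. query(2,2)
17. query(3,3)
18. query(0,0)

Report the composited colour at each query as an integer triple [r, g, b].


at x=1,y=3 over L1,L2,L3:
L1 α=6/7: [870/7, 888/7, 1056/7]
L2 α=1/2: [1107/7, 1469/14, 1301/14]
L3 α=2/3: [1975/21, 7489/42, 5669/42]
rounded: [94, 178, 135]

query (1,0) [L1,L2] — begin 0,0,0
after L1 α=1/4: [111/4, 165/4, 225/4]
after L2 α=3/5: [1353/10, 1191/10, 135/2]
→ [135, 119, 68]

at x=1,y=2 over L1,L2,L4,L5:
after L1 α=1/4: [56, 26, 33/2]
after L2 α=2/3: [524/3, 176/3, 143/2]
after L4 α=2/3: [1160/9, 194/9, 1063/6]
after L5 α=4/7: [1304/21, 3182/21, 1135/14]
→ [62, 152, 81]

(0,1) stack=L1,L2,L4; from [0,0,0]:
L1 α=3/5: [747/5, 426/5, 354/5]
L2 α=7/8: [283/10, 1139/10, 1439/40]
L4 α=1/2: [1183/20, 2649/20, 1839/80]
→ [59, 132, 23]

at x=0,y=3 over L1,L2,L4,L6,L7:
L1 α=0: [0, 0, 0]
L2 α=1/2: [183/2, 30, 35/2]
L4 α=3/4: [591/8, 45/4, 1157/8]
L6 α=1/2: [2199/16, 261/8, 2997/16]
L7 α=1/6: [13091/96, 2089/48, 15049/96]
→ [136, 44, 157]

query (2,2) [L1,L2,L4,L6,L7,L8] — begin 0,0,0
after L1 α=1/4: [62, 227/4, 51/2]
after L2 α=1/7: [585/7, 709/14, 247/7]
after L4 α=1/3: [2227/21, 2018/21, 265/7]
after L6 α=1/3: [7877/63, 5149/63, 1762/21]
after L7 α=4/5: [33581/315, 61597/315, 1310/21]
after L8 α=4/7: [71381/735, 138877/735, 6546/49]
→ [97, 189, 134]

at x=3,y=3 over L1,L2,L4,L6,L7,L8:
+L1 (α=1/2) → [105/2, 227/2, 1/2]
+L2 (α=0) → [105/2, 227/2, 1/2]
+L4 (α=3/4) → [483/8, 599/8, 37/8]
+L6 (α=1/3) → [325/4, 871/12, 175/4]
+L7 (α=3/8) → [2081/32, 11699/96, 2639/32]
+L8 (α=1/6) → [4055/64, 72607/576, 17515/192]
rounded: [63, 126, 91]

at x=0,y=0 over L1,L2,L4,L6,L7,L8:
+L1 (α=1/2) → [44, 149/2, 15/2]
+L2 (α=1/6) → [99/2, 947/12, 157/12]
+L4 (α=2/5) → [513/10, 2619/20, 2029/20]
+L6 (α=1/7) → [2729/35, 10007/70, 7477/70]
+L7 (α=1) → [29, 106, 131]
+L8 (α=1/4) → [105/4, 127, 249/2]
→ [26, 127, 124]


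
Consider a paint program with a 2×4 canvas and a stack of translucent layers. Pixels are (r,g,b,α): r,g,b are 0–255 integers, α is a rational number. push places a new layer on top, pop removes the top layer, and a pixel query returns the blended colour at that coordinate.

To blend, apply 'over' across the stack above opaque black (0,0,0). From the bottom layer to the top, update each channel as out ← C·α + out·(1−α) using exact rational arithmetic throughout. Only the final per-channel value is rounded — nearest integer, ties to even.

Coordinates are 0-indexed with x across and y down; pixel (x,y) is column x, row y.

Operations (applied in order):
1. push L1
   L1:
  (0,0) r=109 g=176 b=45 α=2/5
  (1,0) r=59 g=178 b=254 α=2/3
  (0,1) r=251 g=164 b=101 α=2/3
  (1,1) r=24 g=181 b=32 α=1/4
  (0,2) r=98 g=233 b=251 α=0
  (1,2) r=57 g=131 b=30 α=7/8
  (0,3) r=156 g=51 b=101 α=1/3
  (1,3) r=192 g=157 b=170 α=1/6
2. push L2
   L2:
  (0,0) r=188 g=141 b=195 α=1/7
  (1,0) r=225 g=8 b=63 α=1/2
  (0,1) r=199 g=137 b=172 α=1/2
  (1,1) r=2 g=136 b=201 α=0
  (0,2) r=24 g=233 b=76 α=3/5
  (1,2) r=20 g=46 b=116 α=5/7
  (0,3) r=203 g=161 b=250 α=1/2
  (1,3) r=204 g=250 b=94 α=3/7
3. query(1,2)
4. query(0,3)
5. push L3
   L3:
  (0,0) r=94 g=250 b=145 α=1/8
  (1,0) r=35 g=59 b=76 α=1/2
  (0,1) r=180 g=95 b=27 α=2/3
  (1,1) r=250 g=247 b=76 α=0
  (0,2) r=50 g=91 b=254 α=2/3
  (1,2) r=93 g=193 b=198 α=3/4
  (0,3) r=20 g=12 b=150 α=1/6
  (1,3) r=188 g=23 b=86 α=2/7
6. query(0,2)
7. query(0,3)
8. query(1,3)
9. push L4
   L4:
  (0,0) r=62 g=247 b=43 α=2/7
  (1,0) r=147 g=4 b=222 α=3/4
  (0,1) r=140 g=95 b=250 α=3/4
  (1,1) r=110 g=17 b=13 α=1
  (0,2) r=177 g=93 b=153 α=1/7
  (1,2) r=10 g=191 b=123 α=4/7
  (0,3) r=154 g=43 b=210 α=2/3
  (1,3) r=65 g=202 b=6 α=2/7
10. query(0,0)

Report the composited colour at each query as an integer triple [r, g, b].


(1,2) stack=L1,L2; from [0,0,0]:
L1 α=7/8: [399/8, 917/8, 105/4]
L2 α=5/7: [799/28, 1837/28, 1265/14]
= [29, 66, 90]

at x=0,y=3 over L1,L2:
L1 α=1/3: [52, 17, 101/3]
L2 α=1/2: [255/2, 89, 851/6]
= [128, 89, 142]

query (0,2) [L1,L2,L3] — begin 0,0,0
+L1 (α=0) → [0, 0, 0]
+L2 (α=3/5) → [72/5, 699/5, 228/5]
+L3 (α=2/3) → [572/15, 1609/15, 2768/15]
= [38, 107, 185]

query (0,3) [L1,L2,L3] — begin 0,0,0
after L1 α=1/3: [52, 17, 101/3]
after L2 α=1/2: [255/2, 89, 851/6]
after L3 α=1/6: [1315/12, 457/6, 5155/36]
= [110, 76, 143]

(1,3) stack=L1,L2,L3; from [0,0,0]:
L1 α=1/6: [32, 157/6, 85/3]
L2 α=3/7: [740/7, 2564/21, 1186/21]
L3 α=2/7: [6332/49, 13786/147, 9542/147]
→ [129, 94, 65]

at x=0,y=0 over L1,L2,L3,L4:
after L1 α=2/5: [218/5, 352/5, 18]
after L2 α=1/7: [2248/35, 2817/35, 303/7]
after L3 α=1/8: [1359/20, 4067/40, 56]
after L4 α=2/7: [265/4, 8019/56, 366/7]
rounded: [66, 143, 52]


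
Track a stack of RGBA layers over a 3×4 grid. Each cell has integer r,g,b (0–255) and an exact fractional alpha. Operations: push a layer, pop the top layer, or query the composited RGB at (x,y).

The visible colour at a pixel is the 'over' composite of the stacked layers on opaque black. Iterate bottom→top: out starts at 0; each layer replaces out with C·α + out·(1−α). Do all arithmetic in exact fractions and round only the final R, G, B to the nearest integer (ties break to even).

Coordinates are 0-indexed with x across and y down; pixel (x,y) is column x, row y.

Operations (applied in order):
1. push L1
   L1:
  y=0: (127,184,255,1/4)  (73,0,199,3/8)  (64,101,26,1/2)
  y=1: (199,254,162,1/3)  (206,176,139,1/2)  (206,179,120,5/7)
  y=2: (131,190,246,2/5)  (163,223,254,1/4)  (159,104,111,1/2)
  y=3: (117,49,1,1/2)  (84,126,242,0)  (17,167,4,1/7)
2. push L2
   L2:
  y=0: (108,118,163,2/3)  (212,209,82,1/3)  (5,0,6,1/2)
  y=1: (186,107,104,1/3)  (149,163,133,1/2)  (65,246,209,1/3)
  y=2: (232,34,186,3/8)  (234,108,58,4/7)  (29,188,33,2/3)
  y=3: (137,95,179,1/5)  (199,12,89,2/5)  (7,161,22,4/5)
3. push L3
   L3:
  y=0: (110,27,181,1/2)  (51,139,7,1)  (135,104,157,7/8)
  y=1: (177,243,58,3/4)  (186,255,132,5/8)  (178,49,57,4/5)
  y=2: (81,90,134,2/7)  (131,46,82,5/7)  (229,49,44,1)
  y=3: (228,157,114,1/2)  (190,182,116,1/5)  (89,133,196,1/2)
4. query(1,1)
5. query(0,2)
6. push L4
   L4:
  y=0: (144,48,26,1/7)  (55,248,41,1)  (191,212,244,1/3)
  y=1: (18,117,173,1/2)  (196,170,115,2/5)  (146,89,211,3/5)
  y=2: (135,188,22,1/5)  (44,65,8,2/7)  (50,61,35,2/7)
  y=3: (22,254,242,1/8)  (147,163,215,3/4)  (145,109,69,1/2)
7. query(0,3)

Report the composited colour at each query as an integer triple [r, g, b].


query (1,1) [L1,L2,L3] — begin 0,0,0
+L1 (α=1/2) → [103, 88, 139/2]
+L2 (α=1/2) → [126, 251/2, 405/4]
+L3 (α=5/8) → [327/2, 3303/16, 3855/32]
= [164, 206, 120]

(0,2) stack=L1,L2,L3; from [0,0,0]:
+L1 (α=2/5) → [262/5, 76, 492/5]
+L2 (α=3/8) → [479/4, 241/4, 525/4]
+L3 (α=2/7) → [3043/28, 275/4, 3697/28]
rounded: [109, 69, 132]

at x=0,y=3 over L1,L2,L3,L4:
L1 α=1/2: [117/2, 49/2, 1/2]
L2 α=1/5: [371/5, 193/5, 181/5]
L3 α=1/2: [1511/10, 489/5, 751/10]
L4 α=1/8: [10797/80, 4693/40, 7677/80]
= [135, 117, 96]


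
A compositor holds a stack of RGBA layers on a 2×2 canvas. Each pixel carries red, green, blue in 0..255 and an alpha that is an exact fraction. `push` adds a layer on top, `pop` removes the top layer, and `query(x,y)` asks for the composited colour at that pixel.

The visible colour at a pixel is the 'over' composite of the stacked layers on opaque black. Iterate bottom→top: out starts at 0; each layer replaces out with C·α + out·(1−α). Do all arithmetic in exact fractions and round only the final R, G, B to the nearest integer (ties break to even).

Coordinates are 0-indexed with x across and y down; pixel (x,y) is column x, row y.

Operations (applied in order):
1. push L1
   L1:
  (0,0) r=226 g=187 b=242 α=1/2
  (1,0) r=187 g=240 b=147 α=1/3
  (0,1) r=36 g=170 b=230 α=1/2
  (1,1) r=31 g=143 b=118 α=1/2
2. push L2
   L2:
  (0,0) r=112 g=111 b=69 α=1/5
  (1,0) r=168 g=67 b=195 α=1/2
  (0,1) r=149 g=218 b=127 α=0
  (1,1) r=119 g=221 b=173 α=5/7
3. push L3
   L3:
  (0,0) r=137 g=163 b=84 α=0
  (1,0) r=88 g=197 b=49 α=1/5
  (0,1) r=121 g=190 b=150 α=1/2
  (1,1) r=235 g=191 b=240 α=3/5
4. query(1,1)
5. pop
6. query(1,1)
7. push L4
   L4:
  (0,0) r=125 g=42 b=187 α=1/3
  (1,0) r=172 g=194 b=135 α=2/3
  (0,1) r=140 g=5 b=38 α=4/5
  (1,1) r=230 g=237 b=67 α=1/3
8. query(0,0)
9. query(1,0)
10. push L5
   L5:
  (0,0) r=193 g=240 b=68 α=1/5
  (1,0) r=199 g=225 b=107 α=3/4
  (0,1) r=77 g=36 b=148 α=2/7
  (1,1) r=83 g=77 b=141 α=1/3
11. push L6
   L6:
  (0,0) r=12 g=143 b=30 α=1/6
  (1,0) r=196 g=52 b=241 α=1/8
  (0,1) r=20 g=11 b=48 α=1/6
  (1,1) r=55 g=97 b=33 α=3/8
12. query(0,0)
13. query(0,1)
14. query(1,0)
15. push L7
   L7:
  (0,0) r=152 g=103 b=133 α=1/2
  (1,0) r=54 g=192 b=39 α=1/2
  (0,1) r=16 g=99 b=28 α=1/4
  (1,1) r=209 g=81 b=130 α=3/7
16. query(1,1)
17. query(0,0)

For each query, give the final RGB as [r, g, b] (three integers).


at x=1,y=1 over L1,L2,L3:
L1 α=1/2: [31/2, 143/2, 59]
L2 α=5/7: [626/7, 1248/7, 983/7]
L3 α=3/5: [6187/35, 6507/35, 7006/35]
= [177, 186, 200]

query (1,1) [L1,L2] — begin 0,0,0
after L1 α=1/2: [31/2, 143/2, 59]
after L2 α=5/7: [626/7, 1248/7, 983/7]
rounded: [89, 178, 140]

at x=0,y=0 over L1,L2,L4:
+L1 (α=1/2) → [113, 187/2, 121]
+L2 (α=1/5) → [564/5, 97, 553/5]
+L4 (α=1/3) → [1753/15, 236/3, 2041/15]
→ [117, 79, 136]

at x=1,y=0 over L1,L2,L4:
after L1 α=1/3: [187/3, 80, 49]
after L2 α=1/2: [691/6, 147/2, 122]
after L4 α=2/3: [2755/18, 923/6, 392/3]
rounded: [153, 154, 131]

query (0,0) [L1,L2,L4,L5,L6] — begin 0,0,0
+L1 (α=1/2) → [113, 187/2, 121]
+L2 (α=1/5) → [564/5, 97, 553/5]
+L4 (α=1/3) → [1753/15, 236/3, 2041/15]
+L5 (α=1/5) → [9907/75, 1664/15, 9184/75]
+L6 (α=1/6) → [10087/90, 2093/18, 4817/45]
= [112, 116, 107]

query (0,1) [L1,L2,L4,L5,L6] — begin 0,0,0
after L1 α=1/2: [18, 85, 115]
after L2 α=0: [18, 85, 115]
after L4 α=4/5: [578/5, 21, 267/5]
after L5 α=2/7: [732/7, 177/7, 563/7]
after L6 α=1/6: [1900/21, 481/21, 3151/42]
rounded: [90, 23, 75]

query (1,0) [L1,L2,L4,L5,L6] — begin 0,0,0
+L1 (α=1/3) → [187/3, 80, 49]
+L2 (α=1/2) → [691/6, 147/2, 122]
+L4 (α=2/3) → [2755/18, 923/6, 392/3]
+L5 (α=3/4) → [13501/72, 4973/24, 1355/12]
+L6 (α=1/8) → [108619/576, 36059/192, 12377/96]
rounded: [189, 188, 129]

at x=1,y=1 over L1,L2,L4,L5,L6,L7:
L1 α=1/2: [31/2, 143/2, 59]
L2 α=5/7: [626/7, 1248/7, 983/7]
L4 α=1/3: [954/7, 1385/7, 2435/21]
L5 α=1/3: [2489/21, 1103/7, 7831/63]
L6 α=3/8: [7955/84, 944/7, 5674/63]
L7 α=3/7: [21122/147, 5477/49, 47266/441]
= [144, 112, 107]

(0,0) stack=L1,L2,L4,L5,L6,L7; from [0,0,0]:
L1 α=1/2: [113, 187/2, 121]
L2 α=1/5: [564/5, 97, 553/5]
L4 α=1/3: [1753/15, 236/3, 2041/15]
L5 α=1/5: [9907/75, 1664/15, 9184/75]
L6 α=1/6: [10087/90, 2093/18, 4817/45]
L7 α=1/2: [23767/180, 3947/36, 5401/45]
= [132, 110, 120]


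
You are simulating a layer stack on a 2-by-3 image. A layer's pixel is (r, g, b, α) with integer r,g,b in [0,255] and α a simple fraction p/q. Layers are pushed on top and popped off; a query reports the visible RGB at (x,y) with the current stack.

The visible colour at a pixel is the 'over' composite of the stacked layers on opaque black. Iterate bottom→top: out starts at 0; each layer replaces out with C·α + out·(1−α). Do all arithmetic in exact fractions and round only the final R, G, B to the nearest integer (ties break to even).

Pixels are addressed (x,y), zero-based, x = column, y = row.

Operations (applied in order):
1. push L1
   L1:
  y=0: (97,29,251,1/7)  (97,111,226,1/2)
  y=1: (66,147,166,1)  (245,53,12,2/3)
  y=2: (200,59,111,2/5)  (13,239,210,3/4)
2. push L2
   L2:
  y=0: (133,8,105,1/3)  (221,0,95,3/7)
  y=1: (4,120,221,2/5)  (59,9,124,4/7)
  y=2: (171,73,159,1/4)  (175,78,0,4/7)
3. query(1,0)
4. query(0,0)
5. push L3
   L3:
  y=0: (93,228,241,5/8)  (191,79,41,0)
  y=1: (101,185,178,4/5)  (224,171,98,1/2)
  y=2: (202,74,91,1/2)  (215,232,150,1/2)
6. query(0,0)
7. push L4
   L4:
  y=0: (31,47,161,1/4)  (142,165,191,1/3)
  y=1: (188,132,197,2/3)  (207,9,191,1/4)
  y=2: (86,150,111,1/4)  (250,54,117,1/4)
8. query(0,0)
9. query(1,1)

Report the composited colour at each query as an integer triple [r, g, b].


(1,0) stack=L1,L2; from [0,0,0]:
L1 α=1/2: [97/2, 111/2, 113]
L2 α=3/7: [857/7, 222/7, 737/7]
→ [122, 32, 105]

(0,0) stack=L1,L2; from [0,0,0]:
L1 α=1/7: [97/7, 29/7, 251/7]
L2 α=1/3: [375/7, 38/7, 1237/21]
→ [54, 5, 59]

query (0,0) [L1,L2,L3] — begin 0,0,0
after L1 α=1/7: [97/7, 29/7, 251/7]
after L2 α=1/3: [375/7, 38/7, 1237/21]
after L3 α=5/8: [1095/14, 4047/28, 1209/7]
= [78, 145, 173]

at x=0,y=0 over L1,L2,L3,L4:
+L1 (α=1/7) → [97/7, 29/7, 251/7]
+L2 (α=1/3) → [375/7, 38/7, 1237/21]
+L3 (α=5/8) → [1095/14, 4047/28, 1209/7]
+L4 (α=1/4) → [3719/56, 13457/112, 2377/14]
→ [66, 120, 170]

at x=1,y=1 over L1,L2,L3,L4:
+L1 (α=2/3) → [490/3, 106/3, 8]
+L2 (α=4/7) → [726/7, 142/7, 520/7]
+L3 (α=1/2) → [1147/7, 1339/14, 603/7]
+L4 (α=1/4) → [2445/14, 4143/56, 1573/14]
→ [175, 74, 112]


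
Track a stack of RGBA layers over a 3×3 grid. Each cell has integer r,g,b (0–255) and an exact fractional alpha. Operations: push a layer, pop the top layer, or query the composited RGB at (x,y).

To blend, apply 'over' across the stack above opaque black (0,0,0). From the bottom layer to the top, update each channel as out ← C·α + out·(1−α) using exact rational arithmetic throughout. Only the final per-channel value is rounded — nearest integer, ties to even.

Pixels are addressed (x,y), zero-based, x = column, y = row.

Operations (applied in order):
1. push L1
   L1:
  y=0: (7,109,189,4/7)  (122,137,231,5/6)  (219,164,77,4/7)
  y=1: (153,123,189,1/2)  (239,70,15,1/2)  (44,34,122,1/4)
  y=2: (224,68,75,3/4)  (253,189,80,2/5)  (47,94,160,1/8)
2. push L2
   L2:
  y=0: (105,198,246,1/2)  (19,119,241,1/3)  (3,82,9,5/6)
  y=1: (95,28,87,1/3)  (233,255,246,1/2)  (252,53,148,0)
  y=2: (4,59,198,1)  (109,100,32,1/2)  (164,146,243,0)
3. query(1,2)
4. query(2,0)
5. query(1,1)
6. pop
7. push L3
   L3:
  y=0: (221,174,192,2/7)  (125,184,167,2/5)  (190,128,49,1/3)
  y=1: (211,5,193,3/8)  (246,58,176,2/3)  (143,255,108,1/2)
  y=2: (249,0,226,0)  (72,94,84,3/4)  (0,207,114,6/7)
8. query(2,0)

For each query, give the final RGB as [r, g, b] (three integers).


query (1,2) [L1,L2] — begin 0,0,0
+L1 (α=2/5) → [506/5, 378/5, 32]
+L2 (α=1/2) → [1051/10, 439/5, 32]
= [105, 88, 32]

at x=2,y=0 over L1,L2:
+L1 (α=4/7) → [876/7, 656/7, 44]
+L2 (α=5/6) → [327/14, 1763/21, 89/6]
= [23, 84, 15]

at x=1,y=1 over L1,L2:
L1 α=1/2: [239/2, 35, 15/2]
L2 α=1/2: [705/4, 145, 507/4]
rounded: [176, 145, 127]

query (2,0) [L1,L3] — begin 0,0,0
after L1 α=4/7: [876/7, 656/7, 44]
after L3 α=1/3: [3082/21, 736/7, 137/3]
= [147, 105, 46]


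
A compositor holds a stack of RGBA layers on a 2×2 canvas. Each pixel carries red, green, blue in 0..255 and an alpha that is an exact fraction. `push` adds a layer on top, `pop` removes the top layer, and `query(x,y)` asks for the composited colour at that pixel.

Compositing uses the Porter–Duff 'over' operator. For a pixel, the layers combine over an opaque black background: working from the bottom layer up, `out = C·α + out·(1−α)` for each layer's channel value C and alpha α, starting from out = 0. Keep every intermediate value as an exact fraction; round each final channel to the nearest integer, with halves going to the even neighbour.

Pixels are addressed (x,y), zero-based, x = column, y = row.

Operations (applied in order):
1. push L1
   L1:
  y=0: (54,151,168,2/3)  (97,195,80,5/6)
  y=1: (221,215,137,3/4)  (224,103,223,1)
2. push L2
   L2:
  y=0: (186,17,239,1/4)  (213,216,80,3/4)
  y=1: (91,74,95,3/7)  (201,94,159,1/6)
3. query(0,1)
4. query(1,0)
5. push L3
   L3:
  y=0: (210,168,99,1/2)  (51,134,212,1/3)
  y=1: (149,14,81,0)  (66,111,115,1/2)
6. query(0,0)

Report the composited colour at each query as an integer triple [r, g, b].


(0,1) stack=L1,L2; from [0,0,0]:
after L1 α=3/4: [663/4, 645/4, 411/4]
after L2 α=3/7: [936/7, 867/7, 696/7]
= [134, 124, 99]

at x=1,y=0 over L1,L2:
L1 α=5/6: [485/6, 325/2, 200/3]
L2 α=3/4: [4319/24, 1621/8, 230/3]
= [180, 203, 77]

query (0,0) [L1,L2,L3] — begin 0,0,0
+L1 (α=2/3) → [36, 302/3, 112]
+L2 (α=1/4) → [147/2, 319/4, 575/4]
+L3 (α=1/2) → [567/4, 991/8, 971/8]
= [142, 124, 121]


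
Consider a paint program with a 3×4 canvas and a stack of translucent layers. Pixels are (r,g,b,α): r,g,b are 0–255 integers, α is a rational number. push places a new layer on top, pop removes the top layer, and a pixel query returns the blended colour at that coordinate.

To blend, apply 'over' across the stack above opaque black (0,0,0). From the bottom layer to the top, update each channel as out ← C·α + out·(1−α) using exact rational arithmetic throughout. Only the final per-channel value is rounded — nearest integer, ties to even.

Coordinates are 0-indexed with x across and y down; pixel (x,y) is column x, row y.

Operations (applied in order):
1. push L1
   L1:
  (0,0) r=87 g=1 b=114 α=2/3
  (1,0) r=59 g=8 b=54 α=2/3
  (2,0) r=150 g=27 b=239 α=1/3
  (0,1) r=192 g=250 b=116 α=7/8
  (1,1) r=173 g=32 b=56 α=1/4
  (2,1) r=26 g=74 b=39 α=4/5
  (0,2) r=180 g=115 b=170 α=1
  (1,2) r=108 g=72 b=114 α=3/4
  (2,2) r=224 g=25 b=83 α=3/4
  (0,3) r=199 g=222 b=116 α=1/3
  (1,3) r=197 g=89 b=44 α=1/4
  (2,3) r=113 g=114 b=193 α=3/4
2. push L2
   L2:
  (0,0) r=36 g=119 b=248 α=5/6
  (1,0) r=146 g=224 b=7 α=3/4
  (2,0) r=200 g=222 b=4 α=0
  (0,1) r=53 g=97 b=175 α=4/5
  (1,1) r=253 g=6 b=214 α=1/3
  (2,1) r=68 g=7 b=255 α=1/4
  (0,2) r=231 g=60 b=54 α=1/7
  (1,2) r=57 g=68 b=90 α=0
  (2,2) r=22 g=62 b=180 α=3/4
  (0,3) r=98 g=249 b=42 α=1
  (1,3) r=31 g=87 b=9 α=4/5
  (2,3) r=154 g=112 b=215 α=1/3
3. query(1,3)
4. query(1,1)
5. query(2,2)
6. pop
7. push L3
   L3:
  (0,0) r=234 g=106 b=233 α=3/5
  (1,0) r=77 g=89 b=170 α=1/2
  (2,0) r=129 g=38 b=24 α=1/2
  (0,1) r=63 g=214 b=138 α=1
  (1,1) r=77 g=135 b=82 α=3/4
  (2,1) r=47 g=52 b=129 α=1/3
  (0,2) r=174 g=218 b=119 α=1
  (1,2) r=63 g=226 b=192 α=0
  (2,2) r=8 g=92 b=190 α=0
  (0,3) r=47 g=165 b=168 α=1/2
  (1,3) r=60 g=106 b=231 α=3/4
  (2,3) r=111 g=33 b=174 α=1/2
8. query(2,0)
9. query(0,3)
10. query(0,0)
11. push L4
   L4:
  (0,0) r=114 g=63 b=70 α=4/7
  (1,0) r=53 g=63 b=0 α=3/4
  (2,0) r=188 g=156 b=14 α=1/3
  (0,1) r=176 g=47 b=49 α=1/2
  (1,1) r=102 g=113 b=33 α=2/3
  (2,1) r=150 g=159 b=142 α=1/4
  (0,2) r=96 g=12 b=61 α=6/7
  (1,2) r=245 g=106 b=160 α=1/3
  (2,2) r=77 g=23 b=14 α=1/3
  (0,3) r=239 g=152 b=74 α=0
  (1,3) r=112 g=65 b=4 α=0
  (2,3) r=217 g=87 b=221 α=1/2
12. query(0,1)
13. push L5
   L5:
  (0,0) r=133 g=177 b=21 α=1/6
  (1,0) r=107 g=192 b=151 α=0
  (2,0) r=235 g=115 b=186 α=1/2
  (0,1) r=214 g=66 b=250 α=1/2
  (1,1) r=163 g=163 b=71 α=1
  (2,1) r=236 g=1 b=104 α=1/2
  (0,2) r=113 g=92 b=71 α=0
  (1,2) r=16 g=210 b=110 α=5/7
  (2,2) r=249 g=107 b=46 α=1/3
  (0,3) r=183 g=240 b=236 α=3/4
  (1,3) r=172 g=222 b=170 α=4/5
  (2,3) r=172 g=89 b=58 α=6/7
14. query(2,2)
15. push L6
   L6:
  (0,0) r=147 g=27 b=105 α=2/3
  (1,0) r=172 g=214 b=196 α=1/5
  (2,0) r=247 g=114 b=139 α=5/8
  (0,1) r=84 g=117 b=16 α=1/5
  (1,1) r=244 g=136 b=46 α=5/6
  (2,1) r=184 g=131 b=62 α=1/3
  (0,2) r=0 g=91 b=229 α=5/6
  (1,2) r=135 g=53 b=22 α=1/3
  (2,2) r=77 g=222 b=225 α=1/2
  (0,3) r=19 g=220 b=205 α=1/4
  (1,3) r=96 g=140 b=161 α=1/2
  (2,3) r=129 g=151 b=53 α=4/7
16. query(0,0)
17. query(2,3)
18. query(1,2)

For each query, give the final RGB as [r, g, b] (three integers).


(1,3) stack=L1,L2; from [0,0,0]:
after L1 α=1/4: [197/4, 89/4, 11]
after L2 α=4/5: [693/20, 1481/20, 47/5]
rounded: [35, 74, 9]

(1,1) stack=L1,L2; from [0,0,0]:
+L1 (α=1/4) → [173/4, 8, 14]
+L2 (α=1/3) → [679/6, 22/3, 242/3]
rounded: [113, 7, 81]

(2,2) stack=L1,L2; from [0,0,0]:
+L1 (α=3/4) → [168, 75/4, 249/4]
+L2 (α=3/4) → [117/2, 819/16, 2409/16]
= [58, 51, 151]

(2,0) stack=L1,L3; from [0,0,0]:
L1 α=1/3: [50, 9, 239/3]
L3 α=1/2: [179/2, 47/2, 311/6]
rounded: [90, 24, 52]

query (0,3) [L1,L3] — begin 0,0,0
+L1 (α=1/3) → [199/3, 74, 116/3]
+L3 (α=1/2) → [170/3, 239/2, 310/3]
= [57, 120, 103]

query (0,0) [L1,L3] — begin 0,0,0
L1 α=2/3: [58, 2/3, 76]
L3 α=3/5: [818/5, 958/15, 851/5]
rounded: [164, 64, 170]

(0,1) stack=L1,L3,L4; from [0,0,0]:
L1 α=7/8: [168, 875/4, 203/2]
L3 α=1: [63, 214, 138]
L4 α=1/2: [239/2, 261/2, 187/2]
= [120, 130, 94]

at x=2,y=2 over L1,L3,L4,L5:
after L1 α=3/4: [168, 75/4, 249/4]
after L3 α=0: [168, 75/4, 249/4]
after L4 α=1/3: [413/3, 121/6, 277/6]
after L5 α=1/3: [1573/9, 442/9, 415/9]
= [175, 49, 46]

at x=0,y=0 over L1,L3,L4,L5,L6:
after L1 α=2/3: [58, 2/3, 76]
after L3 α=3/5: [818/5, 958/15, 851/5]
after L4 α=4/7: [4734/35, 2218/35, 3953/35]
after L5 α=1/6: [5665/42, 3457/42, 2050/21]
after L6 α=2/3: [18013/126, 5725/126, 6460/63]
= [143, 45, 103]

(2,3) stack=L1,L3,L4,L5,L6; from [0,0,0]:
+L1 (α=3/4) → [339/4, 171/2, 579/4]
+L3 (α=1/2) → [783/8, 237/4, 1275/8]
+L4 (α=1/2) → [2519/16, 585/8, 3043/16]
+L5 (α=6/7) → [19031/112, 4857/56, 8611/112]
+L6 (α=4/7) → [114885/784, 48395/392, 49577/784]
rounded: [147, 123, 63]

at x=1,y=2 over L1,L3,L4,L5,L6:
after L1 α=3/4: [81, 54, 171/2]
after L3 α=0: [81, 54, 171/2]
after L4 α=1/3: [407/3, 214/3, 331/3]
after L5 α=5/7: [1054/21, 3578/21, 2312/21]
after L6 α=1/3: [4943/63, 8269/63, 5086/63]
→ [78, 131, 81]


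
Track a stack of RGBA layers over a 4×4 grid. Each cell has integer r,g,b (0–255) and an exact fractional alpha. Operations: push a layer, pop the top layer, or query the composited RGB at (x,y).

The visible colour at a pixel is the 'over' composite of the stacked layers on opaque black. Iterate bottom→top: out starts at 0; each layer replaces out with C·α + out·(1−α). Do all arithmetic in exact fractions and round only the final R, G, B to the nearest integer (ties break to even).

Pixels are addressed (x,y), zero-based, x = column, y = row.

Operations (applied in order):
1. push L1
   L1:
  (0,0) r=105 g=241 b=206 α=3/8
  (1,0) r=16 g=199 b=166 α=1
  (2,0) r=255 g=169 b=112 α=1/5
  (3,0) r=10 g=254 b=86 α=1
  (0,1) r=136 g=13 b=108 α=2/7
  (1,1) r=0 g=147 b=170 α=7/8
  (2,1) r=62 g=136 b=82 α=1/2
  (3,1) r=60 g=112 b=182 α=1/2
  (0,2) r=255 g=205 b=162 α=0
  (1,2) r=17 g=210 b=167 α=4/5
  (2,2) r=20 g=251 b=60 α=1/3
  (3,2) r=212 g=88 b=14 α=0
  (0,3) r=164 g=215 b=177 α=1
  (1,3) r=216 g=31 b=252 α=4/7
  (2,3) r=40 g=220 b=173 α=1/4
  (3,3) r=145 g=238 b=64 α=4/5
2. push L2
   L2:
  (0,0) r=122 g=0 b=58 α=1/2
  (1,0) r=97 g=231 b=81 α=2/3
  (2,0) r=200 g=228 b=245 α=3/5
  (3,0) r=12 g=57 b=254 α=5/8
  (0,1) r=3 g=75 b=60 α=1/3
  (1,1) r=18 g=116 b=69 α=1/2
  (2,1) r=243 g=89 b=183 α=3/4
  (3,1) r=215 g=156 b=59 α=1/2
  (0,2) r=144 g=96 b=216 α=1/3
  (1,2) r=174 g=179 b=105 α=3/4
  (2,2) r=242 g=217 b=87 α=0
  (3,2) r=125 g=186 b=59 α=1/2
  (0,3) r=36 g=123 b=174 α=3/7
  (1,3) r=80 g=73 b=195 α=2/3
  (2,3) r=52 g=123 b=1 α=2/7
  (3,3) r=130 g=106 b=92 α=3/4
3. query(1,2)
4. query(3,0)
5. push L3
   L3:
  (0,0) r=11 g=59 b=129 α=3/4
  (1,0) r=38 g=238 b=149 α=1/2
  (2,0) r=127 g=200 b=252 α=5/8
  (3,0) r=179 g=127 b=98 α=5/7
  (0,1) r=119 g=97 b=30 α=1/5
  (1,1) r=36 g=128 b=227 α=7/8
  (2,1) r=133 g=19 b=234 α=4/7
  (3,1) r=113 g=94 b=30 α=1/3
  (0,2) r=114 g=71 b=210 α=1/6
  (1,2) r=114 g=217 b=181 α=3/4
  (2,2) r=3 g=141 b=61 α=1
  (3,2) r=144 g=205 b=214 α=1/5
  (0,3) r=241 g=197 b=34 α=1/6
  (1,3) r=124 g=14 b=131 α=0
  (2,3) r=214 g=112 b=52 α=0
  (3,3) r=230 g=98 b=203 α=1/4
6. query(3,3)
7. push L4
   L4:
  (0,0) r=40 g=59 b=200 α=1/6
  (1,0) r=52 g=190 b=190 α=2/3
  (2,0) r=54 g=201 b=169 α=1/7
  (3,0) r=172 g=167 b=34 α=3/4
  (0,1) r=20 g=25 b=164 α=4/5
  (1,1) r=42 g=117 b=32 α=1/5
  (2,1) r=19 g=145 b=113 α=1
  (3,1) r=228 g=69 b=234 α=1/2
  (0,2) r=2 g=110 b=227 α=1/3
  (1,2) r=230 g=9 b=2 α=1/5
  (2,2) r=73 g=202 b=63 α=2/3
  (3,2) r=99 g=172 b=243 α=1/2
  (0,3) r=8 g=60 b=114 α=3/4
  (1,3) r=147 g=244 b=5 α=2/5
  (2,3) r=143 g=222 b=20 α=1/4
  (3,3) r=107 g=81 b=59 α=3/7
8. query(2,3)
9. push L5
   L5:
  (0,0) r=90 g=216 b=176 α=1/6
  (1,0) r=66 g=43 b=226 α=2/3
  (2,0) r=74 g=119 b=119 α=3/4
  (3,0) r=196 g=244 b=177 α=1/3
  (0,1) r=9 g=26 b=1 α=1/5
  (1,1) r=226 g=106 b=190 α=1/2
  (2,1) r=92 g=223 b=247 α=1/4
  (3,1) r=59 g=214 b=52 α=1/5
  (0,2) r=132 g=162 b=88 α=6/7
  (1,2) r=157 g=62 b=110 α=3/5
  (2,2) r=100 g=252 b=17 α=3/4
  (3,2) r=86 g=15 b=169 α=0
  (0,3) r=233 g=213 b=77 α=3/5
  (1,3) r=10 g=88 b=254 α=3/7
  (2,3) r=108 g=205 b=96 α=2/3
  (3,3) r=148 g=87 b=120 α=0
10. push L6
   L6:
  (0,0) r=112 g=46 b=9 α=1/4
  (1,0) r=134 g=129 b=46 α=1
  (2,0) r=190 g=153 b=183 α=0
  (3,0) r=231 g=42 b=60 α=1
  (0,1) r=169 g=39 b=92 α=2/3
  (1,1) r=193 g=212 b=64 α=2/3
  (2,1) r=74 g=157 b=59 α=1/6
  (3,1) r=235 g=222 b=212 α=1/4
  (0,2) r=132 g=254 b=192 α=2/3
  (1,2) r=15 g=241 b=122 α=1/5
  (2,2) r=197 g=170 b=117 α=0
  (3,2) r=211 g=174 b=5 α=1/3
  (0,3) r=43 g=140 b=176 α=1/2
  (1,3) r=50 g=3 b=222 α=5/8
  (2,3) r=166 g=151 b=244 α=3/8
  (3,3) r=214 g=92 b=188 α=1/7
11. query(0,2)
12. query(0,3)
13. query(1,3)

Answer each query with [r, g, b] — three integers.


query (1,2) [L1,L2] — begin 0,0,0
after L1 α=4/5: [68/5, 168, 668/5]
after L2 α=3/4: [1339/10, 705/4, 2243/20]
→ [134, 176, 112]

query (3,0) [L1,L2] — begin 0,0,0
+L1 (α=1) → [10, 254, 86]
+L2 (α=5/8) → [45/4, 1047/8, 191]
→ [11, 131, 191]

query (3,3) [L1,L2,L3] — begin 0,0,0
+L1 (α=4/5) → [116, 952/5, 256/5]
+L2 (α=3/4) → [253/2, 1271/10, 409/5]
+L3 (α=1/4) → [1219/8, 4793/40, 1121/10]
= [152, 120, 112]

query (2,3) [L1,L2,L3,L4] — begin 0,0,0
+L1 (α=1/4) → [10, 55, 173/4]
+L2 (α=2/7) → [22, 521/7, 873/28]
+L3 (α=0) → [22, 521/7, 873/28]
+L4 (α=1/4) → [209/4, 3117/28, 3179/112]
= [52, 111, 28]

query (0,2) [L1,L2,L3,L4,L5,L6] — begin 0,0,0
+L1 (α=0) → [0, 0, 0]
+L2 (α=1/3) → [48, 32, 72]
+L3 (α=1/6) → [59, 77/2, 95]
+L4 (α=1/3) → [40, 187/3, 139]
+L5 (α=6/7) → [832/7, 3103/21, 667/7]
+L6 (α=2/3) → [2680/21, 13771/63, 3355/21]
→ [128, 219, 160]

at x=0,y=3 over L1,L2,L3,L4,L5,L6:
L1 α=1: [164, 215, 177]
L2 α=3/7: [764/7, 1229/7, 1230/7]
L3 α=1/6: [5507/42, 1254/7, 3194/21]
L4 α=3/4: [6515/168, 1257/14, 2594/21]
L5 α=3/5: [65231/420, 1146/7, 10039/105]
L6 α=1/2: [83291/840, 1063/7, 28519/210]
→ [99, 152, 136]

(1,3) stack=L1,L2,L3,L4,L5,L6; from [0,0,0]:
+L1 (α=4/7) → [864/7, 124/7, 144]
+L2 (α=2/3) → [1984/21, 382/7, 178]
+L3 (α=0) → [1984/21, 382/7, 178]
+L4 (α=2/5) → [4042/35, 4562/35, 544/5]
+L5 (α=3/7) → [17218/245, 27488/245, 5986/35]
+L6 (α=5/8) → [14113/245, 86139/1960, 7101/35]
rounded: [58, 44, 203]


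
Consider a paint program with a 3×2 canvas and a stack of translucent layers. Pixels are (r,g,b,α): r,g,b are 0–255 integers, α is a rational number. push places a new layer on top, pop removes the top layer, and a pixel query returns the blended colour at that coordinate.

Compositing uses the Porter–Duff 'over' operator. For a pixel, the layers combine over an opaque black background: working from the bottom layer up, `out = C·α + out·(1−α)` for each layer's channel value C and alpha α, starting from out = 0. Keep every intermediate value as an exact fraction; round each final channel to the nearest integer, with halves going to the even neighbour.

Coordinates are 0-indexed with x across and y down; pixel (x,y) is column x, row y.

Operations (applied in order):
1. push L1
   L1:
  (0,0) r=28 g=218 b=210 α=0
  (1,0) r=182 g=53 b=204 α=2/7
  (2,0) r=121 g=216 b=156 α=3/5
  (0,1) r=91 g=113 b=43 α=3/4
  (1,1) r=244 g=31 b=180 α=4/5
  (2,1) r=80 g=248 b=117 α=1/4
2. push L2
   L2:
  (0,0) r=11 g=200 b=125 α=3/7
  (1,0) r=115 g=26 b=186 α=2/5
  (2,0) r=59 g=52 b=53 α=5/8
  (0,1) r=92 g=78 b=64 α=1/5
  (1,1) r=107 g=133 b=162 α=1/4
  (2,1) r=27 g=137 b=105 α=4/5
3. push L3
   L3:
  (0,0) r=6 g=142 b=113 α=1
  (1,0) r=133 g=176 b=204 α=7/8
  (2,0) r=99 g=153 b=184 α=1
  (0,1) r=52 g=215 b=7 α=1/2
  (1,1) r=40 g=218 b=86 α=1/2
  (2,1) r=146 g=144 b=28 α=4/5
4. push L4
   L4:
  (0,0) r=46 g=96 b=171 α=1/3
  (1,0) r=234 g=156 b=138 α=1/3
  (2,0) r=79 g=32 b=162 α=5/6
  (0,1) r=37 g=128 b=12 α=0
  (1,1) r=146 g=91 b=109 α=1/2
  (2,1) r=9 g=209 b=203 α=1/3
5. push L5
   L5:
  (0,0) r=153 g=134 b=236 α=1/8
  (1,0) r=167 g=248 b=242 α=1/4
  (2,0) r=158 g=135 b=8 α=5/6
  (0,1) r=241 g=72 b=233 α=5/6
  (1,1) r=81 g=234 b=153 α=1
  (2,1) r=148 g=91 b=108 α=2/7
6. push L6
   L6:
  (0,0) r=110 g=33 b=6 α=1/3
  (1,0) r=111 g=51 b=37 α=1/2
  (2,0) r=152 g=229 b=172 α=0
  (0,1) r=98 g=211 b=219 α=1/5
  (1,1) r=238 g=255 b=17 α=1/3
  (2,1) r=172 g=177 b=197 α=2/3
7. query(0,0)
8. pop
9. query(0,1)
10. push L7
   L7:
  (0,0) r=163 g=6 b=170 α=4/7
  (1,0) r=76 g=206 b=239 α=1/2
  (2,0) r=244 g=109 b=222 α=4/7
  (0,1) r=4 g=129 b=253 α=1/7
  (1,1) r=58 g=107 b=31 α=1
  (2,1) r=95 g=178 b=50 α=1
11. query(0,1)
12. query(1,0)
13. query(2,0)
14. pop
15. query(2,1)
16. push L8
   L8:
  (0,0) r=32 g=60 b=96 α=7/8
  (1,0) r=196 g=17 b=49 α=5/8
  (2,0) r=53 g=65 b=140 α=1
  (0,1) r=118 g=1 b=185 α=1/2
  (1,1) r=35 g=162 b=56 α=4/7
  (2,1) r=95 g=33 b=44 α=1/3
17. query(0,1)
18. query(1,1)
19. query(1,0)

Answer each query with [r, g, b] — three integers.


at x=0,y=0 over L1,L2,L3,L4,L5,L6:
+L1 (α=0) → [0, 0, 0]
+L2 (α=3/7) → [33/7, 600/7, 375/7]
+L3 (α=1) → [6, 142, 113]
+L4 (α=1/3) → [58/3, 380/3, 397/3]
+L5 (α=1/8) → [865/24, 1531/12, 3487/24]
+L6 (α=1/3) → [2185/36, 1729/18, 3559/36]
rounded: [61, 96, 99]

at x=0,y=1 over L1,L2,L3,L4,L5:
L1 α=3/4: [273/4, 339/4, 129/4]
L2 α=1/5: [73, 417/5, 193/5]
L3 α=1/2: [125/2, 746/5, 114/5]
L4 α=0: [125/2, 746/5, 114/5]
L5 α=5/6: [845/4, 1273/15, 5939/30]
rounded: [211, 85, 198]

(0,1) stack=L1,L2,L3,L4,L5,L7; from [0,0,0]:
+L1 (α=3/4) → [273/4, 339/4, 129/4]
+L2 (α=1/5) → [73, 417/5, 193/5]
+L3 (α=1/2) → [125/2, 746/5, 114/5]
+L4 (α=0) → [125/2, 746/5, 114/5]
+L5 (α=5/6) → [845/4, 1273/15, 5939/30]
+L7 (α=1/7) → [2543/14, 3191/35, 7204/35]
rounded: [182, 91, 206]

at x=1,y=0 over L1,L2,L3,L4,L5,L7:
after L1 α=2/7: [52, 106/7, 408/7]
after L2 α=2/5: [386/5, 682/35, 3828/35]
after L3 α=7/8: [5041/40, 21901/140, 6726/35]
after L4 α=1/3: [9721/60, 32821/210, 6094/35]
after L5 α=1/4: [13061/80, 50181/280, 6688/35]
after L7 α=1/2: [19141/160, 107861/560, 15053/70]
rounded: [120, 193, 215]

query (2,0) [L1,L2,L3,L4,L5,L7] — begin 0,0,0
+L1 (α=3/5) → [363/5, 648/5, 468/5]
+L2 (α=5/8) → [641/10, 811/10, 2729/40]
+L3 (α=1) → [99, 153, 184]
+L4 (α=5/6) → [247/3, 313/6, 497/3]
+L5 (α=5/6) → [2617/18, 4363/36, 617/18]
+L7 (α=4/7) → [8473/42, 9595/84, 5945/42]
rounded: [202, 114, 142]

query (2,1) [L1,L2,L3,L4,L5] — begin 0,0,0
L1 α=1/4: [20, 62, 117/4]
L2 α=4/5: [128/5, 122, 1797/20]
L3 α=4/5: [3048/25, 698/5, 4037/100]
L4 α=1/3: [2107/25, 2441/15, 4729/50]
L5 α=2/7: [3587/35, 2987/21, 6889/70]
rounded: [102, 142, 98]

(0,1) stack=L1,L2,L3,L4,L5,L8; from [0,0,0]:
after L1 α=3/4: [273/4, 339/4, 129/4]
after L2 α=1/5: [73, 417/5, 193/5]
after L3 α=1/2: [125/2, 746/5, 114/5]
after L4 α=0: [125/2, 746/5, 114/5]
after L5 α=5/6: [845/4, 1273/15, 5939/30]
after L8 α=1/2: [1317/8, 644/15, 11489/60]
= [165, 43, 191]

(1,1) stack=L1,L2,L3,L4,L5,L8; from [0,0,0]:
L1 α=4/5: [976/5, 124/5, 144]
L2 α=1/4: [3463/20, 1037/20, 297/2]
L3 α=1/2: [4263/40, 5397/40, 469/4]
L4 α=1/2: [10103/80, 9037/80, 905/8]
L5 α=1: [81, 234, 153]
L8 α=4/7: [383/7, 1350/7, 683/7]
rounded: [55, 193, 98]

(1,0) stack=L1,L2,L3,L4,L5,L8; from [0,0,0]:
L1 α=2/7: [52, 106/7, 408/7]
L2 α=2/5: [386/5, 682/35, 3828/35]
L3 α=7/8: [5041/40, 21901/140, 6726/35]
L4 α=1/3: [9721/60, 32821/210, 6094/35]
L5 α=1/4: [13061/80, 50181/280, 6688/35]
L8 α=5/8: [117583/640, 174343/2240, 28639/280]
→ [184, 78, 102]
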